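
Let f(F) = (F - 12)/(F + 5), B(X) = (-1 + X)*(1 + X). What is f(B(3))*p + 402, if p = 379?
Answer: 3710/13 ≈ 285.38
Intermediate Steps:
B(X) = (1 + X)*(-1 + X)
f(F) = (-12 + F)/(5 + F)
f(B(3))*p + 402 = ((-12 + (-1 + 3**2))/(5 + (-1 + 3**2)))*379 + 402 = ((-12 + (-1 + 9))/(5 + (-1 + 9)))*379 + 402 = ((-12 + 8)/(5 + 8))*379 + 402 = (-4/13)*379 + 402 = ((1/13)*(-4))*379 + 402 = -4/13*379 + 402 = -1516/13 + 402 = 3710/13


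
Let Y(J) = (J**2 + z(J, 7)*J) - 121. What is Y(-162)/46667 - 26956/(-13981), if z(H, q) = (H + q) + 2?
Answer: 1969714381/652451327 ≈ 3.0189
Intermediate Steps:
z(H, q) = 2 + H + q
Y(J) = -121 + J**2 + J*(9 + J) (Y(J) = (J**2 + (2 + J + 7)*J) - 121 = (J**2 + (9 + J)*J) - 121 = (J**2 + J*(9 + J)) - 121 = -121 + J**2 + J*(9 + J))
Y(-162)/46667 - 26956/(-13981) = (-121 + (-162)**2 - 162*(9 - 162))/46667 - 26956/(-13981) = (-121 + 26244 - 162*(-153))*(1/46667) - 26956*(-1/13981) = (-121 + 26244 + 24786)*(1/46667) + 26956/13981 = 50909*(1/46667) + 26956/13981 = 50909/46667 + 26956/13981 = 1969714381/652451327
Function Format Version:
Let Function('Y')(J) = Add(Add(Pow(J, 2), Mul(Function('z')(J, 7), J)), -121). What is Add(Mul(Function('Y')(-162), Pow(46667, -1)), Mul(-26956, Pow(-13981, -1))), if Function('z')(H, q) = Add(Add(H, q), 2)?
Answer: Rational(1969714381, 652451327) ≈ 3.0189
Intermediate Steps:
Function('z')(H, q) = Add(2, H, q)
Function('Y')(J) = Add(-121, Pow(J, 2), Mul(J, Add(9, J))) (Function('Y')(J) = Add(Add(Pow(J, 2), Mul(Add(2, J, 7), J)), -121) = Add(Add(Pow(J, 2), Mul(Add(9, J), J)), -121) = Add(Add(Pow(J, 2), Mul(J, Add(9, J))), -121) = Add(-121, Pow(J, 2), Mul(J, Add(9, J))))
Add(Mul(Function('Y')(-162), Pow(46667, -1)), Mul(-26956, Pow(-13981, -1))) = Add(Mul(Add(-121, Pow(-162, 2), Mul(-162, Add(9, -162))), Pow(46667, -1)), Mul(-26956, Pow(-13981, -1))) = Add(Mul(Add(-121, 26244, Mul(-162, -153)), Rational(1, 46667)), Mul(-26956, Rational(-1, 13981))) = Add(Mul(Add(-121, 26244, 24786), Rational(1, 46667)), Rational(26956, 13981)) = Add(Mul(50909, Rational(1, 46667)), Rational(26956, 13981)) = Add(Rational(50909, 46667), Rational(26956, 13981)) = Rational(1969714381, 652451327)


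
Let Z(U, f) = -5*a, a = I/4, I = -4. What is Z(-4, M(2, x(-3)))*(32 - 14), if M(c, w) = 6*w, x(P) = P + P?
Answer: 90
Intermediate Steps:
x(P) = 2*P
a = -1 (a = -4/4 = -4*¼ = -1)
Z(U, f) = 5 (Z(U, f) = -5*(-1) = 5)
Z(-4, M(2, x(-3)))*(32 - 14) = 5*(32 - 14) = 5*18 = 90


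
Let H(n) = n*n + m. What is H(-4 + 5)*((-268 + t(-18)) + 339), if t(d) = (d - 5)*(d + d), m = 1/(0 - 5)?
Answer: 3596/5 ≈ 719.20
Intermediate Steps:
m = -⅕ (m = 1/(-5) = -⅕ ≈ -0.20000)
t(d) = 2*d*(-5 + d) (t(d) = (-5 + d)*(2*d) = 2*d*(-5 + d))
H(n) = -⅕ + n² (H(n) = n*n - ⅕ = n² - ⅕ = -⅕ + n²)
H(-4 + 5)*((-268 + t(-18)) + 339) = (-⅕ + (-4 + 5)²)*((-268 + 2*(-18)*(-5 - 18)) + 339) = (-⅕ + 1²)*((-268 + 2*(-18)*(-23)) + 339) = (-⅕ + 1)*((-268 + 828) + 339) = 4*(560 + 339)/5 = (⅘)*899 = 3596/5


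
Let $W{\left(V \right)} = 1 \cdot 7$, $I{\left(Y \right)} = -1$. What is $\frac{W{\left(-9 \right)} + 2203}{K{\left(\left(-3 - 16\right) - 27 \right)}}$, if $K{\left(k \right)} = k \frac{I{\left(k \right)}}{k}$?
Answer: $-2210$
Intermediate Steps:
$W{\left(V \right)} = 7$
$K{\left(k \right)} = -1$ ($K{\left(k \right)} = k \left(- \frac{1}{k}\right) = -1$)
$\frac{W{\left(-9 \right)} + 2203}{K{\left(\left(-3 - 16\right) - 27 \right)}} = \frac{7 + 2203}{-1} = 2210 \left(-1\right) = -2210$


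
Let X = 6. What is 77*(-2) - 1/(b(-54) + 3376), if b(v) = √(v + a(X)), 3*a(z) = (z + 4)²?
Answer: (-154*√186 + 1559715*I)/(√186 - 10128*I) ≈ -154.0 + 3.9884e-7*I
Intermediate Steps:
a(z) = (4 + z)²/3 (a(z) = (z + 4)²/3 = (4 + z)²/3)
b(v) = √(100/3 + v) (b(v) = √(v + (4 + 6)²/3) = √(v + (⅓)*10²) = √(v + (⅓)*100) = √(v + 100/3) = √(100/3 + v))
77*(-2) - 1/(b(-54) + 3376) = 77*(-2) - 1/(√(300 + 9*(-54))/3 + 3376) = -154 - 1/(√(300 - 486)/3 + 3376) = -154 - 1/(√(-186)/3 + 3376) = -154 - 1/((I*√186)/3 + 3376) = -154 - 1/(I*√186/3 + 3376) = -154 - 1/(3376 + I*√186/3)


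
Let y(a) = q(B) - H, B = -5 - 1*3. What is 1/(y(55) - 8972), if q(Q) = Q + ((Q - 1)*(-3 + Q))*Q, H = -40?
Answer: -1/9732 ≈ -0.00010275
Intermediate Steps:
B = -8 (B = -5 - 3 = -8)
q(Q) = Q + Q*(-1 + Q)*(-3 + Q) (q(Q) = Q + ((-1 + Q)*(-3 + Q))*Q = Q + Q*(-1 + Q)*(-3 + Q))
y(a) = -760 (y(a) = -8*(4 + (-8)² - 4*(-8)) - 1*(-40) = -8*(4 + 64 + 32) + 40 = -8*100 + 40 = -800 + 40 = -760)
1/(y(55) - 8972) = 1/(-760 - 8972) = 1/(-9732) = -1/9732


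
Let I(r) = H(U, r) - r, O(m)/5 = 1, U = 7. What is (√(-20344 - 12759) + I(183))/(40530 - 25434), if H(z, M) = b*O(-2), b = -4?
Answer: -203/15096 + I*√33103/15096 ≈ -0.013447 + 0.012052*I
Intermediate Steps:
O(m) = 5 (O(m) = 5*1 = 5)
H(z, M) = -20 (H(z, M) = -4*5 = -20)
I(r) = -20 - r
(√(-20344 - 12759) + I(183))/(40530 - 25434) = (√(-20344 - 12759) + (-20 - 1*183))/(40530 - 25434) = (√(-33103) + (-20 - 183))/15096 = (I*√33103 - 203)*(1/15096) = (-203 + I*√33103)*(1/15096) = -203/15096 + I*√33103/15096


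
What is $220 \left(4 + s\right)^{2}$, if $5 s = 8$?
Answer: $\frac{34496}{5} \approx 6899.2$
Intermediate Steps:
$s = \frac{8}{5}$ ($s = \frac{1}{5} \cdot 8 = \frac{8}{5} \approx 1.6$)
$220 \left(4 + s\right)^{2} = 220 \left(4 + \frac{8}{5}\right)^{2} = 220 \left(\frac{28}{5}\right)^{2} = 220 \cdot \frac{784}{25} = \frac{34496}{5}$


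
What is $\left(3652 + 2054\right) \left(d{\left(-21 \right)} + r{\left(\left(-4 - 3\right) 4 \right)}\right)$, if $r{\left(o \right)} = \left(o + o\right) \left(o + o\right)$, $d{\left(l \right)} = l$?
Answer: $17774190$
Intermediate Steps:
$r{\left(o \right)} = 4 o^{2}$ ($r{\left(o \right)} = 2 o 2 o = 4 o^{2}$)
$\left(3652 + 2054\right) \left(d{\left(-21 \right)} + r{\left(\left(-4 - 3\right) 4 \right)}\right) = \left(3652 + 2054\right) \left(-21 + 4 \left(\left(-4 - 3\right) 4\right)^{2}\right) = 5706 \left(-21 + 4 \left(\left(-7\right) 4\right)^{2}\right) = 5706 \left(-21 + 4 \left(-28\right)^{2}\right) = 5706 \left(-21 + 4 \cdot 784\right) = 5706 \left(-21 + 3136\right) = 5706 \cdot 3115 = 17774190$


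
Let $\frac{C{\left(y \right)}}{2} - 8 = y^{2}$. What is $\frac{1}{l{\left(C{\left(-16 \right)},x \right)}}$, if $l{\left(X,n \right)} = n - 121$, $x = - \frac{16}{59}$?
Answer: $- \frac{59}{7155} \approx -0.008246$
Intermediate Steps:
$x = - \frac{16}{59}$ ($x = \left(-16\right) \frac{1}{59} = - \frac{16}{59} \approx -0.27119$)
$C{\left(y \right)} = 16 + 2 y^{2}$
$l{\left(X,n \right)} = -121 + n$ ($l{\left(X,n \right)} = n - 121 = -121 + n$)
$\frac{1}{l{\left(C{\left(-16 \right)},x \right)}} = \frac{1}{-121 - \frac{16}{59}} = \frac{1}{- \frac{7155}{59}} = - \frac{59}{7155}$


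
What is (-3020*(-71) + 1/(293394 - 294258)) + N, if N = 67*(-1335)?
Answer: 107978399/864 ≈ 1.2498e+5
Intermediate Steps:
N = -89445
(-3020*(-71) + 1/(293394 - 294258)) + N = (-3020*(-71) + 1/(293394 - 294258)) - 89445 = (214420 + 1/(-864)) - 89445 = (214420 - 1/864) - 89445 = 185258879/864 - 89445 = 107978399/864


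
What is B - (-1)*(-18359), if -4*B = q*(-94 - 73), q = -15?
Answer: -75941/4 ≈ -18985.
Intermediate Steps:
B = -2505/4 (B = -(-15)*(-94 - 73)/4 = -(-15)*(-167)/4 = -¼*2505 = -2505/4 ≈ -626.25)
B - (-1)*(-18359) = -2505/4 - (-1)*(-18359) = -2505/4 - 1*18359 = -2505/4 - 18359 = -75941/4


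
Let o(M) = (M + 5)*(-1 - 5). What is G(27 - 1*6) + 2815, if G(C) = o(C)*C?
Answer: -461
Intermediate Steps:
o(M) = -30 - 6*M (o(M) = (5 + M)*(-6) = -30 - 6*M)
G(C) = C*(-30 - 6*C) (G(C) = (-30 - 6*C)*C = C*(-30 - 6*C))
G(27 - 1*6) + 2815 = -6*(27 - 1*6)*(5 + (27 - 1*6)) + 2815 = -6*(27 - 6)*(5 + (27 - 6)) + 2815 = -6*21*(5 + 21) + 2815 = -6*21*26 + 2815 = -3276 + 2815 = -461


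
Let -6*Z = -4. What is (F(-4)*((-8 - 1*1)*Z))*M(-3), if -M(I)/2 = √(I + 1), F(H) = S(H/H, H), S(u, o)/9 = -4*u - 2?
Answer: -648*I*√2 ≈ -916.41*I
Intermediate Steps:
Z = ⅔ (Z = -⅙*(-4) = ⅔ ≈ 0.66667)
S(u, o) = -18 - 36*u (S(u, o) = 9*(-4*u - 2) = 9*(-2 - 4*u) = -18 - 36*u)
F(H) = -54 (F(H) = -18 - 36*H/H = -18 - 36*1 = -18 - 36 = -54)
M(I) = -2*√(1 + I) (M(I) = -2*√(I + 1) = -2*√(1 + I))
(F(-4)*((-8 - 1*1)*Z))*M(-3) = (-54*(-8 - 1*1)*2/3)*(-2*√(1 - 3)) = (-54*(-8 - 1)*2/3)*(-2*I*√2) = (-(-486)*2/3)*(-2*I*√2) = (-54*(-6))*(-2*I*√2) = 324*(-2*I*√2) = -648*I*√2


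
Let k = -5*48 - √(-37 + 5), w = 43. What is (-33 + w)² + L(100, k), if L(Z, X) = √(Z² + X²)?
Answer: 100 + 4*√(4223 + 120*I*√2) ≈ 359.99 + 5.2219*I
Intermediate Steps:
k = -240 - 4*I*√2 (k = -240 - √(-32) = -240 - 4*I*√2 ≈ -240.0 - 5.6569*I)
L(Z, X) = √(X² + Z²)
(-33 + w)² + L(100, k) = (-33 + 43)² + √((-240 - 4*I*√2)² + 100²) = 10² + √((-240 - 4*I*√2)² + 10000) = 100 + √(10000 + (-240 - 4*I*√2)²)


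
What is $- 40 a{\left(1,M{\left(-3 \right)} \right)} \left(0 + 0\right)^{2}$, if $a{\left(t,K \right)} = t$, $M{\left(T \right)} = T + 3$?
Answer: $0$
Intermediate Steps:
$M{\left(T \right)} = 3 + T$
$- 40 a{\left(1,M{\left(-3 \right)} \right)} \left(0 + 0\right)^{2} = \left(-40\right) 1 \left(0 + 0\right)^{2} = - 40 \cdot 0^{2} = \left(-40\right) 0 = 0$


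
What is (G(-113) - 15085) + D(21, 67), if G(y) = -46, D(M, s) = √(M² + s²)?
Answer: -15131 + √4930 ≈ -15061.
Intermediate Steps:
(G(-113) - 15085) + D(21, 67) = (-46 - 15085) + √(21² + 67²) = -15131 + √(441 + 4489) = -15131 + √4930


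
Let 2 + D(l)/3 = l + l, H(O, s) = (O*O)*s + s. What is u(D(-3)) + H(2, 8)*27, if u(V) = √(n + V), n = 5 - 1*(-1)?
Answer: 1080 + 3*I*√2 ≈ 1080.0 + 4.2426*I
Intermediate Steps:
n = 6 (n = 5 + 1 = 6)
H(O, s) = s + s*O² (H(O, s) = O²*s + s = s*O² + s = s + s*O²)
D(l) = -6 + 6*l (D(l) = -6 + 3*(l + l) = -6 + 3*(2*l) = -6 + 6*l)
u(V) = √(6 + V)
u(D(-3)) + H(2, 8)*27 = √(6 + (-6 + 6*(-3))) + (8*(1 + 2²))*27 = √(6 + (-6 - 18)) + (8*(1 + 4))*27 = √(6 - 24) + (8*5)*27 = √(-18) + 40*27 = 3*I*√2 + 1080 = 1080 + 3*I*√2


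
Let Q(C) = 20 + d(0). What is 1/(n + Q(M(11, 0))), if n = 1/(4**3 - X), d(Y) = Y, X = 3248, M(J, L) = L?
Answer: 3184/63679 ≈ 0.050001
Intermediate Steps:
Q(C) = 20 (Q(C) = 20 + 0 = 20)
n = -1/3184 (n = 1/(4**3 - 1*3248) = 1/(64 - 3248) = 1/(-3184) = -1/3184 ≈ -0.00031407)
1/(n + Q(M(11, 0))) = 1/(-1/3184 + 20) = 1/(63679/3184) = 3184/63679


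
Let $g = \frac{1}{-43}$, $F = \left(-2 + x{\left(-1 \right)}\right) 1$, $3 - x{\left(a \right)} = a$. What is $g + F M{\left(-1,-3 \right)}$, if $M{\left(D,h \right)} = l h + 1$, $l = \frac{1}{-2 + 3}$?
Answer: $- \frac{173}{43} \approx -4.0233$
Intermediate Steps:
$l = 1$ ($l = 1^{-1} = 1$)
$x{\left(a \right)} = 3 - a$
$M{\left(D,h \right)} = 1 + h$ ($M{\left(D,h \right)} = 1 h + 1 = h + 1 = 1 + h$)
$F = 2$ ($F = \left(-2 + \left(3 - -1\right)\right) 1 = \left(-2 + \left(3 + 1\right)\right) 1 = \left(-2 + 4\right) 1 = 2 \cdot 1 = 2$)
$g = - \frac{1}{43} \approx -0.023256$
$g + F M{\left(-1,-3 \right)} = - \frac{1}{43} + 2 \left(1 - 3\right) = - \frac{1}{43} + 2 \left(-2\right) = - \frac{1}{43} - 4 = - \frac{173}{43}$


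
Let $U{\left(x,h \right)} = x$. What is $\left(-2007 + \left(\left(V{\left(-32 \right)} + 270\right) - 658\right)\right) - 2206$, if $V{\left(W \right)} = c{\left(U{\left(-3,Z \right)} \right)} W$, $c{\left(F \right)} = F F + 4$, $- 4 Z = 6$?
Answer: $-5017$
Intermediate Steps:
$Z = - \frac{3}{2}$ ($Z = \left(- \frac{1}{4}\right) 6 = - \frac{3}{2} \approx -1.5$)
$c{\left(F \right)} = 4 + F^{2}$ ($c{\left(F \right)} = F^{2} + 4 = 4 + F^{2}$)
$V{\left(W \right)} = 13 W$ ($V{\left(W \right)} = \left(4 + \left(-3\right)^{2}\right) W = \left(4 + 9\right) W = 13 W$)
$\left(-2007 + \left(\left(V{\left(-32 \right)} + 270\right) - 658\right)\right) - 2206 = \left(-2007 + \left(\left(13 \left(-32\right) + 270\right) - 658\right)\right) - 2206 = \left(-2007 + \left(\left(-416 + 270\right) - 658\right)\right) - 2206 = \left(-2007 - 804\right) - 2206 = -2811 - 2206 = -5017$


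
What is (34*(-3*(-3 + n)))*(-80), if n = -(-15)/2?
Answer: 36720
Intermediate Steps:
n = 15/2 (n = -(-15)/2 = -5*(-3/2) = 15/2 ≈ 7.5000)
(34*(-3*(-3 + n)))*(-80) = (34*(-3*(-3 + 15/2)))*(-80) = (34*(-3*9/2))*(-80) = (34*(-27/2))*(-80) = -459*(-80) = 36720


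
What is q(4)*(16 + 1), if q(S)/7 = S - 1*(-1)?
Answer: 595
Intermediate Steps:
q(S) = 7 + 7*S (q(S) = 7*(S - 1*(-1)) = 7*(S + 1) = 7*(1 + S) = 7 + 7*S)
q(4)*(16 + 1) = (7 + 7*4)*(16 + 1) = (7 + 28)*17 = 35*17 = 595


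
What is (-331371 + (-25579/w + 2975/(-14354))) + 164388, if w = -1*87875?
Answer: -210625195435409/1261357750 ≈ -1.6698e+5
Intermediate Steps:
w = -87875
(-331371 + (-25579/w + 2975/(-14354))) + 164388 = (-331371 + (-25579/(-87875) + 2975/(-14354))) + 164388 = (-331371 + (-25579*(-1/87875) + 2975*(-1/14354))) + 164388 = (-331371 + (25579/87875 - 2975/14354)) + 164388 = (-331371 + 105732841/1261357750) + 164388 = -417977273242409/1261357750 + 164388 = -210625195435409/1261357750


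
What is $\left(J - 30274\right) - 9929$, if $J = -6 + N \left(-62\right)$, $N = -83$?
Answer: $-35063$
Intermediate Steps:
$J = 5140$ ($J = -6 - -5146 = -6 + 5146 = 5140$)
$\left(J - 30274\right) - 9929 = \left(5140 - 30274\right) - 9929 = -25134 - 9929 = -35063$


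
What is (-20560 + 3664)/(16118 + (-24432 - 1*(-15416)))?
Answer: -8448/3551 ≈ -2.3790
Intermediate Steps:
(-20560 + 3664)/(16118 + (-24432 - 1*(-15416))) = -16896/(16118 + (-24432 + 15416)) = -16896/(16118 - 9016) = -16896/7102 = -16896*1/7102 = -8448/3551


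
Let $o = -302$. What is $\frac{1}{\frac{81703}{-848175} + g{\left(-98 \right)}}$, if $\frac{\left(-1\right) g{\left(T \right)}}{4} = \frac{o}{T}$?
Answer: $- \frac{41560575}{516301147} \approx -0.080497$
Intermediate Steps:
$g{\left(T \right)} = \frac{1208}{T}$ ($g{\left(T \right)} = - 4 \left(- \frac{302}{T}\right) = \frac{1208}{T}$)
$\frac{1}{\frac{81703}{-848175} + g{\left(-98 \right)}} = \frac{1}{\frac{81703}{-848175} + \frac{1208}{-98}} = \frac{1}{81703 \left(- \frac{1}{848175}\right) + 1208 \left(- \frac{1}{98}\right)} = \frac{1}{- \frac{81703}{848175} - \frac{604}{49}} = \frac{1}{- \frac{516301147}{41560575}} = - \frac{41560575}{516301147}$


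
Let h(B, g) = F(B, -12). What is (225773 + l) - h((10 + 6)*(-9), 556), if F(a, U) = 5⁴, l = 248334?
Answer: 473482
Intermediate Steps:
F(a, U) = 625
h(B, g) = 625
(225773 + l) - h((10 + 6)*(-9), 556) = (225773 + 248334) - 1*625 = 474107 - 625 = 473482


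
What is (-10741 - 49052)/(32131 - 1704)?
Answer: -59793/30427 ≈ -1.9651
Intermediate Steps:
(-10741 - 49052)/(32131 - 1704) = -59793/30427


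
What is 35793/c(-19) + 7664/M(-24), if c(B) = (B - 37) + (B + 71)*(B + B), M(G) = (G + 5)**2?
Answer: 2651975/733552 ≈ 3.6152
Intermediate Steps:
M(G) = (5 + G)**2
c(B) = -37 + B + 2*B*(71 + B) (c(B) = (-37 + B) + (71 + B)*(2*B) = (-37 + B) + 2*B*(71 + B) = -37 + B + 2*B*(71 + B))
35793/c(-19) + 7664/M(-24) = 35793/(-37 + 2*(-19)**2 + 143*(-19)) + 7664/((5 - 24)**2) = 35793/(-37 + 2*361 - 2717) + 7664/((-19)**2) = 35793/(-37 + 722 - 2717) + 7664/361 = 35793/(-2032) + 7664*(1/361) = 35793*(-1/2032) + 7664/361 = -35793/2032 + 7664/361 = 2651975/733552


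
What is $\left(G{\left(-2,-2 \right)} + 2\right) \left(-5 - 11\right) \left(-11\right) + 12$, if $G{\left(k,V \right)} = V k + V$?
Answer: $716$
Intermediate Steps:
$G{\left(k,V \right)} = V + V k$
$\left(G{\left(-2,-2 \right)} + 2\right) \left(-5 - 11\right) \left(-11\right) + 12 = \left(- 2 \left(1 - 2\right) + 2\right) \left(-5 - 11\right) \left(-11\right) + 12 = \left(\left(-2\right) \left(-1\right) + 2\right) \left(-16\right) \left(-11\right) + 12 = \left(2 + 2\right) \left(-16\right) \left(-11\right) + 12 = 4 \left(-16\right) \left(-11\right) + 12 = \left(-64\right) \left(-11\right) + 12 = 704 + 12 = 716$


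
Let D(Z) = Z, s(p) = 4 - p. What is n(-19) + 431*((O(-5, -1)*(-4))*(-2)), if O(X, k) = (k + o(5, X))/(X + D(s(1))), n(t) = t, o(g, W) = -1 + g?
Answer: -5191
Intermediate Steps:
O(X, k) = (4 + k)/(3 + X) (O(X, k) = (k + (-1 + 5))/(X + (4 - 1*1)) = (k + 4)/(X + (4 - 1)) = (4 + k)/(X + 3) = (4 + k)/(3 + X))
n(-19) + 431*((O(-5, -1)*(-4))*(-2)) = -19 + 431*((((4 - 1)/(3 - 5))*(-4))*(-2)) = -19 + 431*(((3/(-2))*(-4))*(-2)) = -19 + 431*((-1/2*3*(-4))*(-2)) = -19 + 431*(-3/2*(-4)*(-2)) = -19 + 431*(6*(-2)) = -19 + 431*(-12) = -19 - 5172 = -5191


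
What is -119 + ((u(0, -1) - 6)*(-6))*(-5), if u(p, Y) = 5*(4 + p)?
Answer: 301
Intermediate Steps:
u(p, Y) = 20 + 5*p
-119 + ((u(0, -1) - 6)*(-6))*(-5) = -119 + (((20 + 5*0) - 6)*(-6))*(-5) = -119 + (((20 + 0) - 6)*(-6))*(-5) = -119 + ((20 - 6)*(-6))*(-5) = -119 + (14*(-6))*(-5) = -119 - 84*(-5) = -119 + 420 = 301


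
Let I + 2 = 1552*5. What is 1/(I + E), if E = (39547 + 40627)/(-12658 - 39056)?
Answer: 25857/200558519 ≈ 0.00012892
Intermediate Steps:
E = -40087/25857 (E = 80174/(-51714) = 80174*(-1/51714) = -40087/25857 ≈ -1.5503)
I = 7758 (I = -2 + 1552*5 = -2 + 7760 = 7758)
1/(I + E) = 1/(7758 - 40087/25857) = 1/(200558519/25857) = 25857/200558519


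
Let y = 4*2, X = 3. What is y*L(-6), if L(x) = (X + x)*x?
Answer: 144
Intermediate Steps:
L(x) = x*(3 + x) (L(x) = (3 + x)*x = x*(3 + x))
y = 8
y*L(-6) = 8*(-6*(3 - 6)) = 8*(-6*(-3)) = 8*18 = 144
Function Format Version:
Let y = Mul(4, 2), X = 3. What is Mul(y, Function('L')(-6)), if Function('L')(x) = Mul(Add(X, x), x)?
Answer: 144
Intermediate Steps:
Function('L')(x) = Mul(x, Add(3, x)) (Function('L')(x) = Mul(Add(3, x), x) = Mul(x, Add(3, x)))
y = 8
Mul(y, Function('L')(-6)) = Mul(8, Mul(-6, Add(3, -6))) = Mul(8, Mul(-6, -3)) = Mul(8, 18) = 144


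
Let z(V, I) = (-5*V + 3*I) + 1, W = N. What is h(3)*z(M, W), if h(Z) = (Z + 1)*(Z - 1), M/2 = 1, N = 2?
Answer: -24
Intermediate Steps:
M = 2 (M = 2*1 = 2)
W = 2
h(Z) = (1 + Z)*(-1 + Z)
z(V, I) = 1 - 5*V + 3*I
h(3)*z(M, W) = (-1 + 3²)*(1 - 5*2 + 3*2) = (-1 + 9)*(1 - 10 + 6) = 8*(-3) = -24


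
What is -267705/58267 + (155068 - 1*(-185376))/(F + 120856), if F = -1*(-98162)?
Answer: -19397781571/6380760903 ≈ -3.0400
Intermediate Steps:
F = 98162
-267705/58267 + (155068 - 1*(-185376))/(F + 120856) = -267705/58267 + (155068 - 1*(-185376))/(98162 + 120856) = -267705*1/58267 + (155068 + 185376)/219018 = -267705/58267 + 340444*(1/219018) = -267705/58267 + 170222/109509 = -19397781571/6380760903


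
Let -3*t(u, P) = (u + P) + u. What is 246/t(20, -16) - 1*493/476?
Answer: -445/14 ≈ -31.786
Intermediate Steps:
t(u, P) = -2*u/3 - P/3 (t(u, P) = -((u + P) + u)/3 = -((P + u) + u)/3 = -(P + 2*u)/3 = -2*u/3 - P/3)
246/t(20, -16) - 1*493/476 = 246/(-2/3*20 - 1/3*(-16)) - 1*493/476 = 246/(-40/3 + 16/3) - 493*1/476 = 246/(-8) - 29/28 = 246*(-1/8) - 29/28 = -123/4 - 29/28 = -445/14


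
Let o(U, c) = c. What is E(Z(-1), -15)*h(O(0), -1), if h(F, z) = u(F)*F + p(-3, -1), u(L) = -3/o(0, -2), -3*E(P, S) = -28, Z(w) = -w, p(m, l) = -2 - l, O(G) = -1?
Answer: -70/3 ≈ -23.333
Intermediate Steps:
E(P, S) = 28/3 (E(P, S) = -⅓*(-28) = 28/3)
u(L) = 3/2 (u(L) = -3/(-2) = -3*(-½) = 3/2)
h(F, z) = -1 + 3*F/2 (h(F, z) = 3*F/2 + (-2 - 1*(-1)) = 3*F/2 + (-2 + 1) = 3*F/2 - 1 = -1 + 3*F/2)
E(Z(-1), -15)*h(O(0), -1) = 28*(-1 + (3/2)*(-1))/3 = 28*(-1 - 3/2)/3 = (28/3)*(-5/2) = -70/3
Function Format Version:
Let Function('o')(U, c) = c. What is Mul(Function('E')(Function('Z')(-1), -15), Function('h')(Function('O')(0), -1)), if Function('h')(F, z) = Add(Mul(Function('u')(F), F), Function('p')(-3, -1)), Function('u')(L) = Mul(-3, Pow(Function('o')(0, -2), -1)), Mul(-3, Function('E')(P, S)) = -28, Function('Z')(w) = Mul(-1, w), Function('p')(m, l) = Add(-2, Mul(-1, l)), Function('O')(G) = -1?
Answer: Rational(-70, 3) ≈ -23.333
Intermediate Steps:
Function('E')(P, S) = Rational(28, 3) (Function('E')(P, S) = Mul(Rational(-1, 3), -28) = Rational(28, 3))
Function('u')(L) = Rational(3, 2) (Function('u')(L) = Mul(-3, Pow(-2, -1)) = Mul(-3, Rational(-1, 2)) = Rational(3, 2))
Function('h')(F, z) = Add(-1, Mul(Rational(3, 2), F)) (Function('h')(F, z) = Add(Mul(Rational(3, 2), F), Add(-2, Mul(-1, -1))) = Add(Mul(Rational(3, 2), F), Add(-2, 1)) = Add(Mul(Rational(3, 2), F), -1) = Add(-1, Mul(Rational(3, 2), F)))
Mul(Function('E')(Function('Z')(-1), -15), Function('h')(Function('O')(0), -1)) = Mul(Rational(28, 3), Add(-1, Mul(Rational(3, 2), -1))) = Mul(Rational(28, 3), Add(-1, Rational(-3, 2))) = Mul(Rational(28, 3), Rational(-5, 2)) = Rational(-70, 3)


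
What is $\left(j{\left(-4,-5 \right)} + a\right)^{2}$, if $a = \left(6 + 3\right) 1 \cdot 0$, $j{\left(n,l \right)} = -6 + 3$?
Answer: $9$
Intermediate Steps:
$j{\left(n,l \right)} = -3$
$a = 0$ ($a = 9 \cdot 1 \cdot 0 = 9 \cdot 0 = 0$)
$\left(j{\left(-4,-5 \right)} + a\right)^{2} = \left(-3 + 0\right)^{2} = \left(-3\right)^{2} = 9$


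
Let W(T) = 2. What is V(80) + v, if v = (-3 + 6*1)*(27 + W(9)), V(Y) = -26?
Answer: 61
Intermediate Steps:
v = 87 (v = (-3 + 6*1)*(27 + 2) = (-3 + 6)*29 = 3*29 = 87)
V(80) + v = -26 + 87 = 61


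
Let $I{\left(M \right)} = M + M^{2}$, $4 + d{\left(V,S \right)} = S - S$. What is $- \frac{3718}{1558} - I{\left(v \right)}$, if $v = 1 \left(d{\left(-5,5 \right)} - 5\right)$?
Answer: $- \frac{57947}{779} \approx -74.386$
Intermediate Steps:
$d{\left(V,S \right)} = -4$ ($d{\left(V,S \right)} = -4 + \left(S - S\right) = -4 + 0 = -4$)
$v = -9$ ($v = 1 \left(-4 - 5\right) = 1 \left(-9\right) = -9$)
$- \frac{3718}{1558} - I{\left(v \right)} = - \frac{3718}{1558} - - 9 \left(1 - 9\right) = \left(-3718\right) \frac{1}{1558} - \left(-9\right) \left(-8\right) = - \frac{1859}{779} - 72 = - \frac{57947}{779}$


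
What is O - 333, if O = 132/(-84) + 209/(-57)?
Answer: -7103/21 ≈ -338.24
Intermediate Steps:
O = -110/21 (O = 132*(-1/84) + 209*(-1/57) = -11/7 - 11/3 = -110/21 ≈ -5.2381)
O - 333 = -110/21 - 333 = -7103/21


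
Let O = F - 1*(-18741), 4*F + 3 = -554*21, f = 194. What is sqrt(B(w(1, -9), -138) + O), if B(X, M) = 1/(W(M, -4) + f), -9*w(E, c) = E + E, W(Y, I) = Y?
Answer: sqrt(12412106)/28 ≈ 125.82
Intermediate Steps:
w(E, c) = -2*E/9 (w(E, c) = -(E + E)/9 = -2*E/9)
F = -11637/4 (F = -3/4 + (-554*21)/4 = -3/4 + (1/4)*(-11634) = -3/4 - 5817/2 = -11637/4 ≈ -2909.3)
O = 63327/4 (O = -11637/4 - 1*(-18741) = -11637/4 + 18741 = 63327/4 ≈ 15832.)
B(X, M) = 1/(194 + M) (B(X, M) = 1/(M + 194) = 1/(194 + M))
sqrt(B(w(1, -9), -138) + O) = sqrt(1/(194 - 138) + 63327/4) = sqrt(1/56 + 63327/4) = sqrt(886579/56) = sqrt(12412106)/28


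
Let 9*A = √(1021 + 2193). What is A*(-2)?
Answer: -2*√3214/9 ≈ -12.598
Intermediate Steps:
A = √3214/9 (A = √(1021 + 2193)/9 = √3214/9 ≈ 6.2991)
A*(-2) = (√3214/9)*(-2) = -2*√3214/9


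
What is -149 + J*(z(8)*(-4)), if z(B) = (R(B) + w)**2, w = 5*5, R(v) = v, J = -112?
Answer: 487723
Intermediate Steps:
w = 25
z(B) = (25 + B)**2 (z(B) = (B + 25)**2 = (25 + B)**2)
-149 + J*(z(8)*(-4)) = -149 - 112*(25 + 8)**2*(-4) = -149 - 112*33**2*(-4) = -149 - 121968*(-4) = -149 - 112*(-4356) = -149 + 487872 = 487723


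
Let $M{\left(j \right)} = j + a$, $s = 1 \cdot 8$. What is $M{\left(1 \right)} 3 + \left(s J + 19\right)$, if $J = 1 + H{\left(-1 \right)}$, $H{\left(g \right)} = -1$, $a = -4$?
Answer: $10$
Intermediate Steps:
$J = 0$ ($J = 1 - 1 = 0$)
$s = 8$
$M{\left(j \right)} = -4 + j$ ($M{\left(j \right)} = j - 4 = -4 + j$)
$M{\left(1 \right)} 3 + \left(s J + 19\right) = \left(-4 + 1\right) 3 + \left(8 \cdot 0 + 19\right) = \left(-3\right) 3 + \left(0 + 19\right) = -9 + 19 = 10$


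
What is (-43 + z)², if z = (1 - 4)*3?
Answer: 2704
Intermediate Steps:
z = -9 (z = -3*3 = -9)
(-43 + z)² = (-43 - 9)² = (-52)² = 2704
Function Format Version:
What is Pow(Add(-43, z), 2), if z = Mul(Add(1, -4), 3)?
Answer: 2704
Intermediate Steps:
z = -9 (z = Mul(-3, 3) = -9)
Pow(Add(-43, z), 2) = Pow(Add(-43, -9), 2) = Pow(-52, 2) = 2704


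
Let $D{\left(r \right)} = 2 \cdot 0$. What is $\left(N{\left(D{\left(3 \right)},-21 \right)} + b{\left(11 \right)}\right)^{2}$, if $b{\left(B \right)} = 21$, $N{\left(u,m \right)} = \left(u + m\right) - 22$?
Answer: $484$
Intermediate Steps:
$D{\left(r \right)} = 0$
$N{\left(u,m \right)} = -22 + m + u$ ($N{\left(u,m \right)} = \left(m + u\right) - 22 = -22 + m + u$)
$\left(N{\left(D{\left(3 \right)},-21 \right)} + b{\left(11 \right)}\right)^{2} = \left(\left(-22 - 21 + 0\right) + 21\right)^{2} = \left(-43 + 21\right)^{2} = \left(-22\right)^{2} = 484$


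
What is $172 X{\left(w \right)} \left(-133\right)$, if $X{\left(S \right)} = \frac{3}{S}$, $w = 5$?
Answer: $- \frac{68628}{5} \approx -13726.0$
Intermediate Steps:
$172 X{\left(w \right)} \left(-133\right) = 172 \cdot \frac{3}{5} \left(-133\right) = \frac{516}{5} \left(-133\right) = - \frac{68628}{5}$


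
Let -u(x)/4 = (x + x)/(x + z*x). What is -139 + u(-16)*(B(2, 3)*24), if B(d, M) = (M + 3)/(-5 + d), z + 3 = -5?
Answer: -1357/7 ≈ -193.86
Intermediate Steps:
z = -8 (z = -3 - 5 = -8)
B(d, M) = (3 + M)/(-5 + d)
u(x) = 8/7 (u(x) = -4*(x + x)/(x - 8*x) = -4*2*x/((-7*x)) = -4*2*x*(-1/(7*x)) = -4*(-2/7) = 8/7)
-139 + u(-16)*(B(2, 3)*24) = -139 + 8*(((3 + 3)/(-5 + 2))*24)/7 = -139 + 8*((6/(-3))*24)/7 = -139 + 8*(-1/3*6*24)/7 = -139 + 8*(-2*24)/7 = -139 + (8/7)*(-48) = -139 - 384/7 = -1357/7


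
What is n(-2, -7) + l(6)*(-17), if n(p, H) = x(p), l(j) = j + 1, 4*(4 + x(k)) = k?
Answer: -247/2 ≈ -123.50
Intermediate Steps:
x(k) = -4 + k/4
l(j) = 1 + j
n(p, H) = -4 + p/4
n(-2, -7) + l(6)*(-17) = (-4 + (¼)*(-2)) + (1 + 6)*(-17) = (-4 - ½) + 7*(-17) = -9/2 - 119 = -247/2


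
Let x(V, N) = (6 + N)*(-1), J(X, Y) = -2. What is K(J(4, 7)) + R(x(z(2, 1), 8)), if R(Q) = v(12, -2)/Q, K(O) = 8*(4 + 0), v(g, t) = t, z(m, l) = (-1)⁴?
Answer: 225/7 ≈ 32.143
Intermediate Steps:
z(m, l) = 1
K(O) = 32 (K(O) = 8*4 = 32)
x(V, N) = -6 - N
R(Q) = -2/Q
K(J(4, 7)) + R(x(z(2, 1), 8)) = 32 - 2/(-6 - 1*8) = 32 - 2/(-6 - 8) = 32 - 2/(-14) = 32 - 2*(-1/14) = 32 + ⅐ = 225/7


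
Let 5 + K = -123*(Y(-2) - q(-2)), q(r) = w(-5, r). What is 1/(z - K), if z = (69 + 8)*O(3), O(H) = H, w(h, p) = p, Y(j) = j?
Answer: 1/236 ≈ 0.0042373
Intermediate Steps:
q(r) = r
z = 231 (z = (69 + 8)*3 = 77*3 = 231)
K = -5 (K = -5 - 123*(-2 - 1*(-2)) = -5 - 123*(-2 + 2) = -5 - 123*0 = -5 + 0 = -5)
1/(z - K) = 1/(231 - 1*(-5)) = 1/(231 + 5) = 1/236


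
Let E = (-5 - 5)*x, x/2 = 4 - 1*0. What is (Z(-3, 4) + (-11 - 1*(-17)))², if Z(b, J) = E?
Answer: 5476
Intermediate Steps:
x = 8 (x = 2*(4 - 1*0) = 2*(4 + 0) = 2*4 = 8)
E = -80 (E = (-5 - 5)*8 = -10*8 = -80)
Z(b, J) = -80
(Z(-3, 4) + (-11 - 1*(-17)))² = (-80 + (-11 - 1*(-17)))² = (-80 + (-11 + 17))² = (-80 + 6)² = (-74)² = 5476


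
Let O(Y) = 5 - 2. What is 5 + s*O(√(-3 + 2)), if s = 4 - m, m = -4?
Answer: 29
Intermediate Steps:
s = 8 (s = 4 - 1*(-4) = 4 + 4 = 8)
O(Y) = 3
5 + s*O(√(-3 + 2)) = 5 + 8*3 = 5 + 24 = 29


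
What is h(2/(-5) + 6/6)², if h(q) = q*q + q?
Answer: 576/625 ≈ 0.92160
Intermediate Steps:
h(q) = q + q² (h(q) = q² + q = q + q²)
h(2/(-5) + 6/6)² = ((2/(-5) + 6/6)*(1 + (2/(-5) + 6/6)))² = ((2*(-⅕) + 6*(⅙))*(1 + (2*(-⅕) + 6*(⅙))))² = ((-⅖ + 1)*(1 + (-⅖ + 1)))² = (3*(1 + ⅗)/5)² = ((⅗)*(8/5))² = (24/25)² = 576/625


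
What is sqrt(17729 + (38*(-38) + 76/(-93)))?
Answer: sqrt(140841897)/93 ≈ 127.61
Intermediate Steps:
sqrt(17729 + (38*(-38) + 76/(-93))) = sqrt(17729 + (-1444 + 76*(-1/93))) = sqrt(17729 + (-1444 - 76/93)) = sqrt(17729 - 134368/93) = sqrt(1514429/93) = sqrt(140841897)/93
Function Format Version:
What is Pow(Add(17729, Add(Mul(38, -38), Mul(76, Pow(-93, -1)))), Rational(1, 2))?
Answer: Mul(Rational(1, 93), Pow(140841897, Rational(1, 2))) ≈ 127.61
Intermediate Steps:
Pow(Add(17729, Add(Mul(38, -38), Mul(76, Pow(-93, -1)))), Rational(1, 2)) = Pow(Add(17729, Add(-1444, Mul(76, Rational(-1, 93)))), Rational(1, 2)) = Pow(Add(17729, Add(-1444, Rational(-76, 93))), Rational(1, 2)) = Pow(Add(17729, Rational(-134368, 93)), Rational(1, 2)) = Pow(Rational(1514429, 93), Rational(1, 2)) = Mul(Rational(1, 93), Pow(140841897, Rational(1, 2)))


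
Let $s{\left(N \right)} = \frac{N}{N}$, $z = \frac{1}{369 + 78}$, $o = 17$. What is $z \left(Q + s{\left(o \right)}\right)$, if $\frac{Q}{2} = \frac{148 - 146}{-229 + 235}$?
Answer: $\frac{5}{1341} \approx 0.0037286$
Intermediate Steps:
$Q = \frac{2}{3}$ ($Q = 2 \frac{148 - 146}{-229 + 235} = 2 \cdot \frac{2}{6} = 2 \cdot 2 \cdot \frac{1}{6} = 2 \cdot \frac{1}{3} = \frac{2}{3} \approx 0.66667$)
$z = \frac{1}{447} \approx 0.0022371$
$s{\left(N \right)} = 1$
$z \left(Q + s{\left(o \right)}\right) = \frac{\frac{2}{3} + 1}{447} = \frac{1}{447} \cdot \frac{5}{3} = \frac{5}{1341}$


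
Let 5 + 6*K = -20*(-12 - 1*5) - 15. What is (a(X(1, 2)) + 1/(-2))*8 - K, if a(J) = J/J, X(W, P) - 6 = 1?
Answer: -148/3 ≈ -49.333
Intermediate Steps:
X(W, P) = 7 (X(W, P) = 6 + 1 = 7)
K = 160/3 (K = -⅚ + (-20*(-12 - 1*5) - 15)/6 = -⅚ + (-20*(-12 - 5) - 15)/6 = -⅚ + (-20*(-17) - 15)/6 = -⅚ + (340 - 15)/6 = -⅚ + (⅙)*325 = -⅚ + 325/6 = 160/3 ≈ 53.333)
a(J) = 1
(a(X(1, 2)) + 1/(-2))*8 - K = (1 + 1/(-2))*8 - 1*160/3 = (1 - ½)*8 - 160/3 = (½)*8 - 160/3 = 4 - 160/3 = -148/3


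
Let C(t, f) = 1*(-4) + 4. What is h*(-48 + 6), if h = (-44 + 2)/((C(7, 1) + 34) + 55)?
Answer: 1764/89 ≈ 19.820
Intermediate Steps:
C(t, f) = 0 (C(t, f) = -4 + 4 = 0)
h = -42/89 (h = (-44 + 2)/((0 + 34) + 55) = -42/(34 + 55) = -42/89 ≈ -0.47191)
h*(-48 + 6) = -42*(-48 + 6)/89 = -42/89*(-42) = 1764/89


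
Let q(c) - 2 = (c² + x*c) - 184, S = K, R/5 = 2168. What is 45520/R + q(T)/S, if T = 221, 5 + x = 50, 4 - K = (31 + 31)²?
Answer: -2877941/260160 ≈ -11.062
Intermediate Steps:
R = 10840 (R = 5*2168 = 10840)
K = -3840 (K = 4 - (31 + 31)² = 4 - 1*62² = 4 - 1*3844 = 4 - 3844 = -3840)
x = 45 (x = -5 + 50 = 45)
S = -3840
q(c) = -182 + c² + 45*c (q(c) = 2 + ((c² + 45*c) - 184) = 2 + (-184 + c² + 45*c) = -182 + c² + 45*c)
45520/R + q(T)/S = 45520/10840 + (-182 + 221² + 45*221)/(-3840) = 45520*(1/10840) + (-182 + 48841 + 9945)*(-1/3840) = 1138/271 + 58604*(-1/3840) = 1138/271 - 14651/960 = -2877941/260160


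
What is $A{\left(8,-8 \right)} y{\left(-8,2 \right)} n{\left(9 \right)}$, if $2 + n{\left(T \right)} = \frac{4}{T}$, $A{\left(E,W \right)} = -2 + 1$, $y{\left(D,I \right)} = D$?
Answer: $- \frac{112}{9} \approx -12.444$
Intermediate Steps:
$A{\left(E,W \right)} = -1$
$n{\left(T \right)} = -2 + \frac{4}{T}$
$A{\left(8,-8 \right)} y{\left(-8,2 \right)} n{\left(9 \right)} = \left(-1\right) \left(-8\right) \left(-2 + \frac{4}{9}\right) = 8 \left(-2 + 4 \cdot \frac{1}{9}\right) = 8 \left(-2 + \frac{4}{9}\right) = 8 \left(- \frac{14}{9}\right) = - \frac{112}{9}$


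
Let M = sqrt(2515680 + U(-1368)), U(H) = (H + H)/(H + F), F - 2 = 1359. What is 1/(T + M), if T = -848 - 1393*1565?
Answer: -1387841/3026731120877 - 12*sqrt(856163)/33294042329647 ≈ -4.5886e-7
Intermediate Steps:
F = 1361 (F = 2 + 1359 = 1361)
U(H) = 2*H/(1361 + H) (U(H) = (H + H)/(H + 1361) = (2*H)/(1361 + H) = 2*H/(1361 + H))
T = -2180893 (T = -848 - 2180045 = -2180893)
M = 12*sqrt(856163)/7 (M = sqrt(2515680 + 2*(-1368)/(1361 - 1368)) = sqrt(2515680 + 2*(-1368)/(-7)) = sqrt(2515680 + 2*(-1368)*(-1/7)) = sqrt(2515680 + 2736/7) = sqrt(17612496/7) = 12*sqrt(856163)/7 ≈ 1586.2)
1/(T + M) = 1/(-2180893 + 12*sqrt(856163)/7)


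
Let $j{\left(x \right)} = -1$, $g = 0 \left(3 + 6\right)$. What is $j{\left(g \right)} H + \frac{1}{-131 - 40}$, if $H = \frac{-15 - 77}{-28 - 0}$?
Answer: $- \frac{3940}{1197} \approx -3.2916$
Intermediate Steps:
$g = 0$ ($g = 0 \cdot 9 = 0$)
$H = \frac{23}{7}$ ($H = - \frac{92}{-28 + 0} = - \frac{92}{-28} = \left(-92\right) \left(- \frac{1}{28}\right) = \frac{23}{7} \approx 3.2857$)
$j{\left(g \right)} H + \frac{1}{-131 - 40} = \left(-1\right) \frac{23}{7} + \frac{1}{-131 - 40} = - \frac{23}{7} + \frac{1}{-171} = - \frac{23}{7} - \frac{1}{171} = - \frac{3940}{1197}$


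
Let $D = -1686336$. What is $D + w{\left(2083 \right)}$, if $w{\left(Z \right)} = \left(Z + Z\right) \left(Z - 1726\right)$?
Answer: $-199074$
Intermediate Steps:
$w{\left(Z \right)} = 2 Z \left(-1726 + Z\right)$
$D + w{\left(2083 \right)} = -1686336 + 2 \cdot 2083 \left(-1726 + 2083\right) = -1686336 + 2 \cdot 2083 \cdot 357 = -1686336 + 1487262 = -199074$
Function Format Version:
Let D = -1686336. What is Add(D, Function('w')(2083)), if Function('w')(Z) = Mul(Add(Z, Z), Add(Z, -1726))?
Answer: -199074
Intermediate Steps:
Function('w')(Z) = Mul(2, Z, Add(-1726, Z)) (Function('w')(Z) = Mul(Mul(2, Z), Add(-1726, Z)) = Mul(2, Z, Add(-1726, Z)))
Add(D, Function('w')(2083)) = Add(-1686336, Mul(2, 2083, Add(-1726, 2083))) = Add(-1686336, Mul(2, 2083, 357)) = Add(-1686336, 1487262) = -199074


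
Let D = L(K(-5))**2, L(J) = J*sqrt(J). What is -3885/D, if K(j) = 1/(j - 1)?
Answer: 839160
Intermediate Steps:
K(j) = 1/(-1 + j)
L(J) = J**(3/2)
D = -1/216 (D = ((1/(-1 - 5))**(3/2))**2 = ((1/(-6))**(3/2))**2 = ((-1/6)**(3/2))**2 = (-I*sqrt(6)/36)**2 = -1/216 ≈ -0.0046296)
-3885/D = -3885/(-1/216) = -3885*(-216) = 839160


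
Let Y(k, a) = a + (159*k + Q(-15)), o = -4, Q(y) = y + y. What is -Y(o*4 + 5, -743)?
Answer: 2522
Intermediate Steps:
Q(y) = 2*y
Y(k, a) = -30 + a + 159*k (Y(k, a) = a + (159*k + 2*(-15)) = a + (159*k - 30) = a + (-30 + 159*k) = -30 + a + 159*k)
-Y(o*4 + 5, -743) = -(-30 - 743 + 159*(-4*4 + 5)) = -(-30 - 743 + 159*(-16 + 5)) = -(-30 - 743 + 159*(-11)) = -(-30 - 743 - 1749) = -1*(-2522) = 2522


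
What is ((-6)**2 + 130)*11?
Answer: 1826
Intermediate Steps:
((-6)**2 + 130)*11 = (36 + 130)*11 = 166*11 = 1826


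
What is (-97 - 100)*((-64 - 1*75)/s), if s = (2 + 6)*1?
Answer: 27383/8 ≈ 3422.9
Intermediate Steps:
s = 8 (s = 8*1 = 8)
(-97 - 100)*((-64 - 1*75)/s) = (-97 - 100)*((-64 - 1*75)/8) = -197*(-64 - 75)/8 = -(-27383)/8 = -197*(-139/8) = 27383/8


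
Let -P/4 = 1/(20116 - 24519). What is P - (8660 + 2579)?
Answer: -49485313/4403 ≈ -11239.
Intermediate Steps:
P = 4/4403 (P = -4/(20116 - 24519) = -4/(-4403) = -4*(-1/4403) = 4/4403 ≈ 0.00090847)
P - (8660 + 2579) = 4/4403 - (8660 + 2579) = 4/4403 - 1*11239 = 4/4403 - 11239 = -49485313/4403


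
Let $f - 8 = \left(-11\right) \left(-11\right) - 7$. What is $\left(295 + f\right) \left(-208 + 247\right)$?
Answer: $16263$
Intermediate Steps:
$f = 122$ ($f = 8 - -114 = 8 + \left(121 - 7\right) = 8 + 114 = 122$)
$\left(295 + f\right) \left(-208 + 247\right) = \left(295 + 122\right) \left(-208 + 247\right) = 417 \cdot 39 = 16263$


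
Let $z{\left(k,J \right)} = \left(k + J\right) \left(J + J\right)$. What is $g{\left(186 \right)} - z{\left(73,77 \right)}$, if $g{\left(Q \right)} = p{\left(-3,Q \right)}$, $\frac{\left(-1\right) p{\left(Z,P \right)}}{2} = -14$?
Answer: $-23072$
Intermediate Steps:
$p{\left(Z,P \right)} = 28$ ($p{\left(Z,P \right)} = \left(-2\right) \left(-14\right) = 28$)
$z{\left(k,J \right)} = 2 J \left(J + k\right)$ ($z{\left(k,J \right)} = \left(J + k\right) 2 J = 2 J \left(J + k\right)$)
$g{\left(Q \right)} = 28$
$g{\left(186 \right)} - z{\left(73,77 \right)} = 28 - 2 \cdot 77 \left(77 + 73\right) = 28 - 2 \cdot 77 \cdot 150 = 28 - 23100 = -23072$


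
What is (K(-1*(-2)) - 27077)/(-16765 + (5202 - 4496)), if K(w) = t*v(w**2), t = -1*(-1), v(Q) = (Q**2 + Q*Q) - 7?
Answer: 27052/16059 ≈ 1.6845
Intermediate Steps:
v(Q) = -7 + 2*Q**2 (v(Q) = (Q**2 + Q**2) - 7 = 2*Q**2 - 7 = -7 + 2*Q**2)
t = 1
K(w) = -7 + 2*w**4 (K(w) = 1*(-7 + 2*(w**2)**2) = 1*(-7 + 2*w**4) = -7 + 2*w**4)
(K(-1*(-2)) - 27077)/(-16765 + (5202 - 4496)) = ((-7 + 2*(-1*(-2))**4) - 27077)/(-16765 + (5202 - 4496)) = ((-7 + 2*2**4) - 27077)/(-16765 + 706) = ((-7 + 2*16) - 27077)/(-16059) = ((-7 + 32) - 27077)*(-1/16059) = (25 - 27077)*(-1/16059) = -27052*(-1/16059) = 27052/16059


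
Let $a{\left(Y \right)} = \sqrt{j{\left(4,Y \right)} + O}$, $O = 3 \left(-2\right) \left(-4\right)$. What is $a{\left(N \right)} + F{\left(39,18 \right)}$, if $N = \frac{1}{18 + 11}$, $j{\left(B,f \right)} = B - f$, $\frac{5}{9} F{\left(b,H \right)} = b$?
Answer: $\frac{351}{5} + \frac{\sqrt{23519}}{29} \approx 75.488$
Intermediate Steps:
$O = 24$ ($O = \left(-6\right) \left(-4\right) = 24$)
$F{\left(b,H \right)} = \frac{9 b}{5}$
$N = \frac{1}{29} \approx 0.034483$
$a{\left(Y \right)} = \sqrt{28 - Y}$ ($a{\left(Y \right)} = \sqrt{\left(4 - Y\right) + 24} = \sqrt{28 - Y}$)
$a{\left(N \right)} + F{\left(39,18 \right)} = \sqrt{28 - \frac{1}{29}} + \frac{9}{5} \cdot 39 = \sqrt{28 - \frac{1}{29}} + \frac{351}{5} = \sqrt{\frac{811}{29}} + \frac{351}{5} = \frac{\sqrt{23519}}{29} + \frac{351}{5} = \frac{351}{5} + \frac{\sqrt{23519}}{29}$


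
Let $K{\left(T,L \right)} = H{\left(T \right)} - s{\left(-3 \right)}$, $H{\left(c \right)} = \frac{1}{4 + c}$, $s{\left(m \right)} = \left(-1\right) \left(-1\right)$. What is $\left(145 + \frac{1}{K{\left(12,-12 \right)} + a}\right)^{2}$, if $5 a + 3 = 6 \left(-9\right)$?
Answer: $\frac{20459011225}{974169} \approx 21002.0$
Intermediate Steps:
$s{\left(m \right)} = 1$
$a = - \frac{57}{5}$ ($a = - \frac{3}{5} + \frac{6 \left(-9\right)}{5} = - \frac{3}{5} + \frac{1}{5} \left(-54\right) = - \frac{3}{5} - \frac{54}{5} = - \frac{57}{5} \approx -11.4$)
$K{\left(T,L \right)} = -1 + \frac{1}{4 + T}$ ($K{\left(T,L \right)} = \frac{1}{4 + T} - 1 = -1 + \frac{1}{4 + T}$)
$\left(145 + \frac{1}{K{\left(12,-12 \right)} + a}\right)^{2} = \left(145 + \frac{1}{\frac{-3 - 12}{4 + 12} - \frac{57}{5}}\right)^{2} = \left(145 + \frac{1}{\frac{-3 - 12}{16} - \frac{57}{5}}\right)^{2} = \left(145 + \frac{1}{\frac{1}{16} \left(-15\right) - \frac{57}{5}}\right)^{2} = \left(145 + \frac{1}{- \frac{15}{16} - \frac{57}{5}}\right)^{2} = \left(145 + \frac{1}{- \frac{987}{80}}\right)^{2} = \left(145 - \frac{80}{987}\right)^{2} = \left(\frac{143035}{987}\right)^{2} = \frac{20459011225}{974169}$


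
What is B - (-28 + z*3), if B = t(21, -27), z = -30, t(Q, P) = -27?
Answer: 91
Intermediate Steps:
B = -27
B - (-28 + z*3) = -27 - (-28 - 30*3) = -27 - (-28 - 90) = -27 - 1*(-118) = -27 + 118 = 91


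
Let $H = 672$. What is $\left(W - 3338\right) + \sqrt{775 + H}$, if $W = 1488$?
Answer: $-1850 + \sqrt{1447} \approx -1812.0$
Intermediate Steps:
$\left(W - 3338\right) + \sqrt{775 + H} = \left(1488 - 3338\right) + \sqrt{775 + 672} = -1850 + \sqrt{1447}$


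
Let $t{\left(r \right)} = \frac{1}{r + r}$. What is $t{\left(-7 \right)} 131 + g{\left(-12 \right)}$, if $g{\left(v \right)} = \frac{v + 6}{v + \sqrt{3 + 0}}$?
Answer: $- \frac{5821}{658} + \frac{2 \sqrt{3}}{47} \approx -8.7728$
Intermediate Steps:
$t{\left(r \right)} = \frac{1}{2 r}$
$g{\left(v \right)} = \frac{6 + v}{v + \sqrt{3}}$
$t{\left(-7 \right)} 131 + g{\left(-12 \right)} = \frac{1}{2 \left(-7\right)} 131 + \frac{6 - 12}{-12 + \sqrt{3}} = \frac{1}{2} \left(- \frac{1}{7}\right) 131 + \frac{1}{-12 + \sqrt{3}} \left(-6\right) = \left(- \frac{1}{14}\right) 131 - \frac{6}{-12 + \sqrt{3}} = - \frac{131}{14} - \frac{6}{-12 + \sqrt{3}}$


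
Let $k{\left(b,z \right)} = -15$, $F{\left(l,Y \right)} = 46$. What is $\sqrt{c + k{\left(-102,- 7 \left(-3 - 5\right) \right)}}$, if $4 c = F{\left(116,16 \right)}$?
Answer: $\frac{i \sqrt{14}}{2} \approx 1.8708 i$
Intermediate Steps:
$c = \frac{23}{2}$ ($c = \frac{1}{4} \cdot 46 = \frac{23}{2} \approx 11.5$)
$\sqrt{c + k{\left(-102,- 7 \left(-3 - 5\right) \right)}} = \sqrt{\frac{23}{2} - 15} = \sqrt{- \frac{7}{2}} = \frac{i \sqrt{14}}{2}$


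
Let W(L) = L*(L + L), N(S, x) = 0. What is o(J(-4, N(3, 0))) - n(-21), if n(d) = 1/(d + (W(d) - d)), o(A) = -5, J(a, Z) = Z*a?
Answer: -4411/882 ≈ -5.0011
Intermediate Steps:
W(L) = 2*L² (W(L) = L*(2*L) = 2*L²)
n(d) = 1/(2*d²) (n(d) = 1/(d + (2*d² - d)) = 1/(d + (-d + 2*d²)) = 1/(2*d²))
o(J(-4, N(3, 0))) - n(-21) = -5 - 1/(2*(-21)²) = -5 - 1/(2*441) = -5 - 1*1/882 = -5 - 1/882 = -4411/882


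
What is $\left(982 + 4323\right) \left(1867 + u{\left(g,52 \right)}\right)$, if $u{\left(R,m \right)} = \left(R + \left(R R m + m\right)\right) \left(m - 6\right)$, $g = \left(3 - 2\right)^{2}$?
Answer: $35527585$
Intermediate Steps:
$g = 1$ ($g = 1^{2} = 1$)
$u{\left(R,m \right)} = \left(-6 + m\right) \left(R + m + m R^{2}\right)$ ($u{\left(R,m \right)} = \left(R + \left(R^{2} m + m\right)\right) \left(-6 + m\right) = \left(R + \left(m R^{2} + m\right)\right) \left(-6 + m\right) = \left(R + \left(m + m R^{2}\right)\right) \left(-6 + m\right) = \left(R + m + m R^{2}\right) \left(-6 + m\right) = \left(-6 + m\right) \left(R + m + m R^{2}\right)$)
$\left(982 + 4323\right) \left(1867 + u{\left(g,52 \right)}\right) = \left(982 + 4323\right) \left(1867 + \left(52^{2} - 6 - 312 + 1 \cdot 52 + 1^{2} \cdot 52^{2} - 312 \cdot 1^{2}\right)\right) = 5305 \left(1867 + \left(2704 - 6 - 312 + 52 + 1 \cdot 2704 - 312 \cdot 1\right)\right) = 5305 \left(1867 + \left(2704 - 6 - 312 + 52 + 2704 - 312\right)\right) = 5305 \left(1867 + 4830\right) = 5305 \cdot 6697 = 35527585$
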